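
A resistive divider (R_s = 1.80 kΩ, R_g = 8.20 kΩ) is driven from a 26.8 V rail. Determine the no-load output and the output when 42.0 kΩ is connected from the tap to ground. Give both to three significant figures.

Unloaded: 22.0 V; loaded: 21.2 V

Open-circuit: V = 26.8 × 8.20/(1.80 + 8.20) = 22.0 V.
With the load, R_g becomes R_g‖R_L = 6.861 kΩ, so V = 26.8 × 6.861/8.661 = 21.2 V.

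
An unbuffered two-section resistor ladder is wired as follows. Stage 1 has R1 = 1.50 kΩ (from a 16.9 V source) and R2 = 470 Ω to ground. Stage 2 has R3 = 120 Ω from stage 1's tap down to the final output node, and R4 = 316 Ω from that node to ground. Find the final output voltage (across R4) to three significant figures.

Stage 2 presents R3+R4 = 436.0 Ω as a load on stage 1's tap.
Stage 1's lower leg becomes R2‖(R3+R4) = 226.2 Ω, so V_mid = 16.9 × 226.2/1726 = 2.214 V.
Stage 2 is itself unloaded: V_out = V_mid × R4/(R3+R4) = 2.214 × 316/436.0 = 1.60 V.

V_out ≈ 1.60 V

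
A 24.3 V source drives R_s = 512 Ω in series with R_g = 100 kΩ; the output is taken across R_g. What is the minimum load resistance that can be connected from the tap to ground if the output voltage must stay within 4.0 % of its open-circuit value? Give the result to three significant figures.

R_L(min) ≈ 12.2 kΩ

Output resistance R_th = R_s‖R_g = (512 × 100000)/100500 = 509.4 Ω.
The fractional drop is R_th/(R_th + R_L); requiring this ≤ 0.0400 gives R_L ≥ R_th(1/0.0400 − 1) = 509.4 × 24.00 = 12.2 kΩ.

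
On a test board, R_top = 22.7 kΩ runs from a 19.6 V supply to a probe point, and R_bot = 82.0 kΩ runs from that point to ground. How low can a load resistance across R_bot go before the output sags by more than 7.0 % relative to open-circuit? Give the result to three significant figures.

R_L(min) ≈ 236 kΩ

Output resistance R_th = R_top‖R_bot = (22.7 × 82.0)/104.7 = 17.78 kΩ.
The fractional drop is R_th/(R_th + R_L); requiring this ≤ 0.0700 gives R_L ≥ R_th(1/0.0700 − 1) = 17.78 × 13.29 = 236 kΩ.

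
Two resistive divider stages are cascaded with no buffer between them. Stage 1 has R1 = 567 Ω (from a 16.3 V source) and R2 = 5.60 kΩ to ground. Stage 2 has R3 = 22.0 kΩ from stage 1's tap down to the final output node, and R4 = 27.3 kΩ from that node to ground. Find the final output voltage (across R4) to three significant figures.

V_out ≈ 8.11 V

Stage 2 presents R3+R4 = 49300 Ω as a load on stage 1's tap.
Stage 1's lower leg becomes R2‖(R3+R4) = 5029 Ω, so V_mid = 16.3 × 5029/5596 = 14.65 V.
Stage 2 is itself unloaded: V_out = V_mid × R4/(R3+R4) = 14.65 × 27300/49300 = 8.11 V.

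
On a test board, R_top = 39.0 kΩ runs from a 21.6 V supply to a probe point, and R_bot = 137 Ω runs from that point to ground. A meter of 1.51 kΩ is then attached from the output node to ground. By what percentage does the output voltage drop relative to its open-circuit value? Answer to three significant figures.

8.29 %

The divider's output (Thévenin) resistance is R_top‖R_bot = 136.5 Ω.
Fractional drop under load = R_th/(R_th + R_L) = 136.5 / (136.5 + 1510) = 0.08291.
So the output falls by 8.29 %.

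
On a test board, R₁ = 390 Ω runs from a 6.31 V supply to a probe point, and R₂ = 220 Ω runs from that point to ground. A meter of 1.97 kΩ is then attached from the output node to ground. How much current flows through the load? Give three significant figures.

I_L ≈ 1.08 mA

R₂‖R_L = 197.9 Ω; V_out = 6.31 × 197.9/587.9 = 2.124 V.
I_L = V_out / R_L = 2.124 / 1.97 kΩ = 1.08 mA.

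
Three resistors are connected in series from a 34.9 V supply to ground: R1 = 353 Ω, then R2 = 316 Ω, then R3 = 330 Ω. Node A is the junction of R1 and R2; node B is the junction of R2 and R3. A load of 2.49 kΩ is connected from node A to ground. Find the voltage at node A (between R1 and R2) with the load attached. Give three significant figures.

Below node A the series string R2+R3 = 646.0 Ω sits in parallel with the 2490 Ω load: 512.9 Ω.
V_A = 34.9 × 512.9/(353 + 512.9) = 20.7 V.

V ≈ 20.7 V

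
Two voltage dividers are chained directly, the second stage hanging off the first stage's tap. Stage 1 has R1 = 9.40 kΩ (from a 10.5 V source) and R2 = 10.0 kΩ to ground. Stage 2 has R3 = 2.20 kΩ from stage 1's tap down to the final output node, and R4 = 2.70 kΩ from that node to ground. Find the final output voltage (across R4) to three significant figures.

V_out ≈ 1.50 V

Stage 2 presents R3+R4 = 4.900 kΩ as a load on stage 1's tap.
Stage 1's lower leg becomes R2‖(R3+R4) = 3.289 kΩ, so V_mid = 10.5 × 3.289/12.69 = 2.721 V.
Stage 2 is itself unloaded: V_out = V_mid × R4/(R3+R4) = 2.721 × 2.70/4.900 = 1.50 V.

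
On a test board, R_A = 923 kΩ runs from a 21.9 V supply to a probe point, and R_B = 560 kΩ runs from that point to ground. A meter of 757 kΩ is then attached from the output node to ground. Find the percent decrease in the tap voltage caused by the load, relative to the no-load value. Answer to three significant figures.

The divider's output (Thévenin) resistance is R_A‖R_B = 348.5 kΩ.
Fractional drop under load = R_th/(R_th + R_L) = 348.5 / (348.5 + 757) = 0.3153.
So the output falls by 31.5 %.

31.5 %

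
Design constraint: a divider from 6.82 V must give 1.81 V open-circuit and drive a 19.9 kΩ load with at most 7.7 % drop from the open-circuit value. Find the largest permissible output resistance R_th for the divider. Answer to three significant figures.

R_th ≤ 1.66 kΩ

Loading drop = R_th/(R_th + R_L) ≤ 0.0770, so R_th ≤ R_L · ε/(1−ε) = 19.9 kΩ × 0.0770/0.9230 = 1.66 kΩ.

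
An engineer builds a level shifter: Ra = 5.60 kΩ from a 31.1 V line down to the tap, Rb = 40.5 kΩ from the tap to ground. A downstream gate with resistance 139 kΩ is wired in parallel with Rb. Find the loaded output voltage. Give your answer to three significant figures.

The load sits in parallel with Rb: Rb‖R_L = (40.5 × 139) / (40.5 + 139) = 31.36 kΩ.
V_out = 31.1 × 31.36 / (5.60 + 31.36) = 31.1 × 31.36/36.96 = 26.4 V.

V_out ≈ 26.4 V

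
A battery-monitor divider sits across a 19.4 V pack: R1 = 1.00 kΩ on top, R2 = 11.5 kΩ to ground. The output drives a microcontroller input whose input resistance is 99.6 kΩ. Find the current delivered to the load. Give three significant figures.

R2‖R_L = 10.31 kΩ; V_out = 19.4 × 10.31/11.31 = 17.68 V.
I_L = V_out / R_L = 17.68 / 99.6 kΩ = 0.178 mA.

I_L ≈ 0.178 mA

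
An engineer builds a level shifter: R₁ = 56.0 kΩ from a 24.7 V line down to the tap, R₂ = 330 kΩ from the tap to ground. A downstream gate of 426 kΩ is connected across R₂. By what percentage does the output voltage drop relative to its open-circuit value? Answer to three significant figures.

Unloaded V = 24.7 × 330/386.0 = 21.117 V.
Loaded: R₂‖R_L = 186.0 kΩ, giving V = 24.7 × 186.0/242.0 = 18.983 V.
Drop = (21.117 − 18.983) / 21.117 = 10.1 %.

10.1 %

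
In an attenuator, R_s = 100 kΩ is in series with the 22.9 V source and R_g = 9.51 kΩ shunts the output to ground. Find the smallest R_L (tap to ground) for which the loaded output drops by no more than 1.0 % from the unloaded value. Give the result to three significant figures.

R_L(min) ≈ 860 kΩ

Output resistance R_th = R_s‖R_g = (100 × 9.51)/109.5 = 8.684 kΩ.
The fractional drop is R_th/(R_th + R_L); requiring this ≤ 0.0100 gives R_L ≥ R_th(1/0.0100 − 1) = 8.684 × 99.00 = 860 kΩ.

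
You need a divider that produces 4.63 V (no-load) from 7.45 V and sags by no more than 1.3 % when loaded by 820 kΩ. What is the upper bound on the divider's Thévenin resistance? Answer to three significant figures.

R_th ≤ 10.8 kΩ

Loading drop = R_th/(R_th + R_L) ≤ 0.0130, so R_th ≤ R_L · ε/(1−ε) = 820 kΩ × 0.0130/0.9870 = 10.8 kΩ.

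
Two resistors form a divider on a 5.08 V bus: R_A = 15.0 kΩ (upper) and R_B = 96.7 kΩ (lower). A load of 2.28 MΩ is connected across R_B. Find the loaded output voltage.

The load sits in parallel with R_B: R_B‖R_L = (96.7 × 2280) / (96.7 + 2280) = 92.77 kΩ.
V_out = 5.08 × 92.77 / (15.0 + 92.77) = 5.08 × 92.77/107.8 = 4.37 V.

V_out ≈ 4.37 V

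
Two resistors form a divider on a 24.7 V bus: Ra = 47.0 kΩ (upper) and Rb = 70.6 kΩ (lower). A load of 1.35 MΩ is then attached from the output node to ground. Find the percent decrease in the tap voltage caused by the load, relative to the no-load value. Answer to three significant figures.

2.05 %

The divider's output (Thévenin) resistance is Ra‖Rb = 28.22 kΩ.
Fractional drop under load = R_th/(R_th + R_L) = 28.22 / (28.22 + 1350) = 0.02047.
So the output falls by 2.05 %.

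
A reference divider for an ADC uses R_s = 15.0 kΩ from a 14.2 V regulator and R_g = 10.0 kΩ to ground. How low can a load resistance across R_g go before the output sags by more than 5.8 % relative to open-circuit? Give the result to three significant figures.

R_L(min) ≈ 97.4 kΩ

Output resistance R_th = R_s‖R_g = (15.0 × 10.0)/25.00 = 6.000 kΩ.
The fractional drop is R_th/(R_th + R_L); requiring this ≤ 0.0580 gives R_L ≥ R_th(1/0.0580 − 1) = 6.000 × 16.24 = 97.4 kΩ.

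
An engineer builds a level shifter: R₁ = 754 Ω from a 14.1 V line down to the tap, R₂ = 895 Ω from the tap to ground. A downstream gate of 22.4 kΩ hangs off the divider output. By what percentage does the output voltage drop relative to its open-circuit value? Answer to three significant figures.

The divider's output (Thévenin) resistance is R₁‖R₂ = 409.2 Ω.
Fractional drop under load = R_th/(R_th + R_L) = 409.2 / (409.2 + 22400) = 0.01794.
So the output falls by 1.79 %.

1.79 %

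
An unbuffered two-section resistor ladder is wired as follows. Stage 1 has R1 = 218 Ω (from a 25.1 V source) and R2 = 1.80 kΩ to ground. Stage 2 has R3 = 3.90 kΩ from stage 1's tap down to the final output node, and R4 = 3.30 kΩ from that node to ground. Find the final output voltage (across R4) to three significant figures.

Stage 2 presents R3+R4 = 7200 Ω as a load on stage 1's tap.
Stage 1's lower leg becomes R2‖(R3+R4) = 1440 Ω, so V_mid = 25.1 × 1440/1658 = 21.80 V.
Stage 2 is itself unloaded: V_out = V_mid × R4/(R3+R4) = 21.80 × 3300/7200 = 9.99 V.

V_out ≈ 9.99 V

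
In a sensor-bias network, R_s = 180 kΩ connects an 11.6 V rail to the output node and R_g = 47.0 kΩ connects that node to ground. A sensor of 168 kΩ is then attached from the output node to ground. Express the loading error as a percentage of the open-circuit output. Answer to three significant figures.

18.2 %

The divider's output (Thévenin) resistance is R_s‖R_g = 37.27 kΩ.
Fractional drop under load = R_th/(R_th + R_L) = 37.27 / (37.27 + 168) = 0.1816.
So the output falls by 18.2 %.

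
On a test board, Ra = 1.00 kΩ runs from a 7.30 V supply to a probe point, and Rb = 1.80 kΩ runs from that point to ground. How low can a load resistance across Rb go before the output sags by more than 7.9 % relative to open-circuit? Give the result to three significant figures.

R_L(min) ≈ 7.49 kΩ

Output resistance R_th = Ra‖Rb = (1000 × 1800)/2800 = 642.9 Ω.
The fractional drop is R_th/(R_th + R_L); requiring this ≤ 0.0790 gives R_L ≥ R_th(1/0.0790 − 1) = 642.9 × 11.66 = 7.49 kΩ.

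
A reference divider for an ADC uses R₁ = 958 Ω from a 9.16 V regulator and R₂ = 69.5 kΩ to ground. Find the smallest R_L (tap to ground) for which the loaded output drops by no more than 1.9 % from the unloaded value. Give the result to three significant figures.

Output resistance R_th = R₁‖R₂ = (958 × 69500)/70460 = 945.0 Ω.
The fractional drop is R_th/(R_th + R_L); requiring this ≤ 0.0190 gives R_L ≥ R_th(1/0.0190 − 1) = 945.0 × 51.63 = 48.8 kΩ.

R_L(min) ≈ 48.8 kΩ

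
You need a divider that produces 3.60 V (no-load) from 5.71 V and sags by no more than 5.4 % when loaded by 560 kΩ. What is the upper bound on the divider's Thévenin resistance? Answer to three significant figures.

Loading drop = R_th/(R_th + R_L) ≤ 0.0540, so R_th ≤ R_L · ε/(1−ε) = 560 kΩ × 0.0540/0.9460 = 32.0 kΩ.

R_th ≤ 32.0 kΩ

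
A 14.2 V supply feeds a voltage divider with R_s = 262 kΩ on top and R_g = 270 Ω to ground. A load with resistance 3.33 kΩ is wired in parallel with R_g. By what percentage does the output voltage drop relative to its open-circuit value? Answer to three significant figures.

7.49 %

The divider's output (Thévenin) resistance is R_s‖R_g = 269.7 Ω.
Fractional drop under load = R_th/(R_th + R_L) = 269.7 / (269.7 + 3330) = 0.07493.
So the output falls by 7.49 %.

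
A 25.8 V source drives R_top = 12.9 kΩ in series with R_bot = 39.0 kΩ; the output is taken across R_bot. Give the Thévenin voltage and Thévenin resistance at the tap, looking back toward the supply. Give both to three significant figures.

V_th is the open-circuit tap voltage: 25.8 × 39.0/(12.9 + 39.0) = 19.4 V.
With the supply zeroed, R_top and R_bot appear in parallel from the tap: R_th = R_top‖R_bot = (12.9 × 39.0)/51.90 = 9.69 kΩ.

V_th = 19.4 V, R_th = 9.69 kΩ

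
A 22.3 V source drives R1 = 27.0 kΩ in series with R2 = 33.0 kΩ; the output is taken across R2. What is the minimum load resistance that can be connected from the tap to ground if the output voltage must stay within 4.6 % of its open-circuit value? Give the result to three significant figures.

Output resistance R_th = R1‖R2 = (27.0 × 33.0)/60.00 = 14.85 kΩ.
The fractional drop is R_th/(R_th + R_L); requiring this ≤ 0.0460 gives R_L ≥ R_th(1/0.0460 − 1) = 14.85 × 20.74 = 308 kΩ.

R_L(min) ≈ 308 kΩ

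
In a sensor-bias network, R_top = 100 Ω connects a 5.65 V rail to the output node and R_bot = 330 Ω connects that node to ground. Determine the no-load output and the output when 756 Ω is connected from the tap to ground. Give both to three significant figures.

Open-circuit: V = 5.65 × 330/(100 + 330) = 4.34 V.
With the load, R_bot becomes R_bot‖R_L = 229.7 Ω, so V = 5.65 × 229.7/329.7 = 3.94 V.

Unloaded: 4.34 V; loaded: 3.94 V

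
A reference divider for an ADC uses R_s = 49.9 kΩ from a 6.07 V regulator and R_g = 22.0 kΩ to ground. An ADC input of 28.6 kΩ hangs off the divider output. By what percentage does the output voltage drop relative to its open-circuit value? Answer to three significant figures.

34.8 %

Unloaded V = 6.07 × 22.0/71.90 = 1.857 V.
Loaded: R_g‖R_L = 12.43 kΩ, giving V = 6.07 × 12.43/62.33 = 1.211 V.
Drop = (1.857 − 1.211) / 1.857 = 34.8 %.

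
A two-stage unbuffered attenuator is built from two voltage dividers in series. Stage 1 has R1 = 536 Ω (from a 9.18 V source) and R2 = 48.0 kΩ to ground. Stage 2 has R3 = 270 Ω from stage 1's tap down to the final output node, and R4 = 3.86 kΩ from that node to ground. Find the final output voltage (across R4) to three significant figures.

V_out ≈ 7.52 V

Stage 2 presents R3+R4 = 4130 Ω as a load on stage 1's tap.
Stage 1's lower leg becomes R2‖(R3+R4) = 3803 Ω, so V_mid = 9.18 × 3803/4339 = 8.046 V.
Stage 2 is itself unloaded: V_out = V_mid × R4/(R3+R4) = 8.046 × 3860/4130 = 7.52 V.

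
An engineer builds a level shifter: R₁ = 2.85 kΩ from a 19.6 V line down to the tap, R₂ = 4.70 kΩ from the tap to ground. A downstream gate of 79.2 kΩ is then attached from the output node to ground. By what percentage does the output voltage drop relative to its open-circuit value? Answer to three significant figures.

The divider's output (Thévenin) resistance is R₁‖R₂ = 1.774 kΩ.
Fractional drop under load = R_th/(R_th + R_L) = 1.774 / (1.774 + 79.2) = 0.02191.
So the output falls by 2.19 %.

2.19 %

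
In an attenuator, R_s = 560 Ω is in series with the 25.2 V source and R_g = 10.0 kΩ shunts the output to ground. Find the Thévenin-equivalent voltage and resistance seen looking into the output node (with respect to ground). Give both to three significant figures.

V_th is the open-circuit tap voltage: 25.2 × 10000/(560 + 10000) = 23.9 V.
With the supply zeroed, R_s and R_g appear in parallel from the tap: R_th = R_s‖R_g = (560 × 10000)/10560 = 530 Ω.

V_th = 23.9 V, R_th = 530 Ω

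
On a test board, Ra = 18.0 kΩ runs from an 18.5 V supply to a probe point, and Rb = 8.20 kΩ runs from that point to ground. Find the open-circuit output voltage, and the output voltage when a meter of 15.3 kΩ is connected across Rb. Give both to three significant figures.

Open-circuit: V = 18.5 × 8.20/(18.0 + 8.20) = 5.79 V.
With the load, Rb becomes Rb‖R_L = 5.339 kΩ, so V = 18.5 × 5.339/23.34 = 4.23 V.

Unloaded: 5.79 V; loaded: 4.23 V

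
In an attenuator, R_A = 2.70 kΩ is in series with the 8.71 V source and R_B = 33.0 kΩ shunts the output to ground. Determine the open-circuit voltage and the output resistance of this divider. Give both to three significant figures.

V_th is the open-circuit tap voltage: 8.71 × 33.0/(2.70 + 33.0) = 8.05 V.
With the supply zeroed, R_A and R_B appear in parallel from the tap: R_th = R_A‖R_B = (2.70 × 33.0)/35.70 = 2.50 kΩ.

V_th = 8.05 V, R_th = 2.50 kΩ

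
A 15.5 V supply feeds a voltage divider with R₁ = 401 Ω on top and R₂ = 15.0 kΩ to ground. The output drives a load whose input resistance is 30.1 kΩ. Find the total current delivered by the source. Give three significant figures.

R₂‖R_L = 10010 Ω, so the source sees R₁ + R₂‖R_L = 10410 Ω.
I = 15.5 V / 10410 Ω = 1.49 mA.

I ≈ 1.49 mA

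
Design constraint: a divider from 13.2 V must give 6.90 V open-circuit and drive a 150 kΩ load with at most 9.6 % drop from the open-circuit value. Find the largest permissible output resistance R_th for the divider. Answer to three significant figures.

Loading drop = R_th/(R_th + R_L) ≤ 0.0960, so R_th ≤ R_L · ε/(1−ε) = 150 kΩ × 0.0960/0.9040 = 15.9 kΩ.

R_th ≤ 15.9 kΩ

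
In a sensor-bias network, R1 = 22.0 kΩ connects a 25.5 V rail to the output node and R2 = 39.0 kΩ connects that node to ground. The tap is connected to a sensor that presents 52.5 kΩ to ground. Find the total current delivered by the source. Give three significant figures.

I ≈ 0.575 mA

R2‖R_L = 22.38 kΩ, so the source sees R1 + R2‖R_L = 44.38 kΩ.
I = 25.5 V / 44.38 kΩ = 0.575 mA.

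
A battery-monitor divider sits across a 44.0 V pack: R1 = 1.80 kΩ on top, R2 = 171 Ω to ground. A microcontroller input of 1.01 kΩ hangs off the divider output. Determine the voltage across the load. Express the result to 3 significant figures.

V_out ≈ 3.31 V

The load sits in parallel with R2: R2‖R_L = (171 × 1010) / (171 + 1010) = 146.2 Ω.
V_out = 44.0 × 146.2 / (1800 + 146.2) = 44.0 × 146.2/1946 = 3.31 V.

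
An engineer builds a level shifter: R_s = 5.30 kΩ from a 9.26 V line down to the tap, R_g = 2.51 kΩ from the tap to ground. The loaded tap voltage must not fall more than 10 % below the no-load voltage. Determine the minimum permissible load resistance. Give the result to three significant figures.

Output resistance R_th = R_s‖R_g = (5.30 × 2.51)/7.810 = 1.703 kΩ.
The fractional drop is R_th/(R_th + R_L); requiring this ≤ 0.100 gives R_L ≥ R_th(1/0.100 − 1) = 1.703 × 9.000 = 15.3 kΩ.

R_L(min) ≈ 15.3 kΩ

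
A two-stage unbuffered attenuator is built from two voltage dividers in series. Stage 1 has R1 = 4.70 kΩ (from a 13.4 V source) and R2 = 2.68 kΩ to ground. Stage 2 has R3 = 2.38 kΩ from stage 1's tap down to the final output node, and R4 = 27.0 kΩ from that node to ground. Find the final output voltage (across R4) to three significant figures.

Stage 2 presents R3+R4 = 29.38 kΩ as a load on stage 1's tap.
Stage 1's lower leg becomes R2‖(R3+R4) = 2.456 kΩ, so V_mid = 13.4 × 2.456/7.156 = 4.599 V.
Stage 2 is itself unloaded: V_out = V_mid × R4/(R3+R4) = 4.599 × 27.0/29.38 = 4.23 V.

V_out ≈ 4.23 V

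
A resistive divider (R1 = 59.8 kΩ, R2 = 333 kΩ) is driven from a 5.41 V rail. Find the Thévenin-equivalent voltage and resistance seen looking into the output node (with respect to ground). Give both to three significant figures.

V_th is the open-circuit tap voltage: 5.41 × 333/(59.8 + 333) = 4.59 V.
With the supply zeroed, R1 and R2 appear in parallel from the tap: R_th = R1‖R2 = (59.8 × 333)/392.8 = 50.7 kΩ.

V_th = 4.59 V, R_th = 50.7 kΩ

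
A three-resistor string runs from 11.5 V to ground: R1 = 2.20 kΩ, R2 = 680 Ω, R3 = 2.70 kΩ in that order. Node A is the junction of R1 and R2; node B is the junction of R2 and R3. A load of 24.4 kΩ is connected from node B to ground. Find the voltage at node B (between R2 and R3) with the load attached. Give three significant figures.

At node B, R3 is in parallel with the load: R3‖R_L = 2431 Ω.
Below node A the resistance is R2 + (R3‖R_L) = 3111 Ω, so V_A = 11.5 × 3111/5311 = 6.736 V.
Then V_B = V_A × (R3‖R_L)/(R2 + R3‖R_L) = 6.736 × 2431/3111 = 5.26 V.

V ≈ 5.26 V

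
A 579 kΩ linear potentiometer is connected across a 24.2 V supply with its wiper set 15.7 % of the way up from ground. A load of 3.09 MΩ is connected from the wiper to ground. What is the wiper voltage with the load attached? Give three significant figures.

V ≈ 3.71 V

The wiper splits the pot into (1−α)R = 488.1 kΩ above and αR = 90.90 kΩ below.
Lower section ‖ load = 88.31 kΩ.
V_wiper = 24.2 × 88.31/(488.1 + 88.31) = 3.71 V.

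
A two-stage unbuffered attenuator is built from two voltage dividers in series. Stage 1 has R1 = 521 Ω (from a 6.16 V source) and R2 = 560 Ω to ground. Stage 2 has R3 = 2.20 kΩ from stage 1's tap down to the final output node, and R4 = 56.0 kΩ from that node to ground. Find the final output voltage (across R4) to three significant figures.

V_out ≈ 3.06 V

Stage 2 presents R3+R4 = 58200 Ω as a load on stage 1's tap.
Stage 1's lower leg becomes R2‖(R3+R4) = 554.7 Ω, so V_mid = 6.16 × 554.7/1076 = 3.176 V.
Stage 2 is itself unloaded: V_out = V_mid × R4/(R3+R4) = 3.176 × 56000/58200 = 3.06 V.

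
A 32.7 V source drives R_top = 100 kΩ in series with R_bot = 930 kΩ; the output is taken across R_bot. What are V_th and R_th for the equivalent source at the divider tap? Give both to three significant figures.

V_th is the open-circuit tap voltage: 32.7 × 930/(100 + 930) = 29.5 V.
With the supply zeroed, R_top and R_bot appear in parallel from the tap: R_th = R_top‖R_bot = (100 × 930)/1030 = 90.3 kΩ.

V_th = 29.5 V, R_th = 90.3 kΩ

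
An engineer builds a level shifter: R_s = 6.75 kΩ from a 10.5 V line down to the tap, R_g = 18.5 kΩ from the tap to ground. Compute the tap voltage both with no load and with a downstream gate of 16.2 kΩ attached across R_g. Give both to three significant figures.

Open-circuit: V = 10.5 × 18.5/(6.75 + 18.5) = 7.69 V.
With the load, R_g becomes R_g‖R_L = 8.637 kΩ, so V = 10.5 × 8.637/15.39 = 5.89 V.

Unloaded: 7.69 V; loaded: 5.89 V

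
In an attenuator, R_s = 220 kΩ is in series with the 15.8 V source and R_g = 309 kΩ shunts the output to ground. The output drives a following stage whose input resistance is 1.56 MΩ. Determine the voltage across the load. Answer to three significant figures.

The load sits in parallel with R_g: R_g‖R_L = (309 × 1560) / (309 + 1560) = 257.9 kΩ.
V_out = 15.8 × 257.9 / (220 + 257.9) = 15.8 × 257.9/477.9 = 8.53 V.

V_out ≈ 8.53 V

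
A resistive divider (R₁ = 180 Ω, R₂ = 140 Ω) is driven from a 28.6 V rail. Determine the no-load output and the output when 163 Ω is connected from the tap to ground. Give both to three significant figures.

Unloaded: 12.5 V; loaded: 8.44 V

Open-circuit: V = 28.6 × 140/(180 + 140) = 12.5 V.
With the load, R₂ becomes R₂‖R_L = 75.31 Ω, so V = 28.6 × 75.31/255.3 = 8.44 V.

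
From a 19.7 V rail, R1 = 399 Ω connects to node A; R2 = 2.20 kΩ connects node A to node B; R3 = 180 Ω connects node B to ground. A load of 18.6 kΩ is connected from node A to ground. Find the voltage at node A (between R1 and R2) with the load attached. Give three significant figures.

V ≈ 16.6 V

Below node A the series string R2+R3 = 2380 Ω sits in parallel with the 18600 Ω load: 2110 Ω.
V_A = 19.7 × 2110/(399 + 2110) = 16.6 V.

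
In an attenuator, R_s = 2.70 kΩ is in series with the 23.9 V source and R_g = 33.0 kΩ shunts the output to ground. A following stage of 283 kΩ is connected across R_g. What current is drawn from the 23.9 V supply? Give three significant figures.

R_g‖R_L = 29.55 kΩ, so the source sees R_s + R_g‖R_L = 32.25 kΩ.
I = 23.9 V / 32.25 kΩ = 0.741 mA.

I ≈ 0.741 mA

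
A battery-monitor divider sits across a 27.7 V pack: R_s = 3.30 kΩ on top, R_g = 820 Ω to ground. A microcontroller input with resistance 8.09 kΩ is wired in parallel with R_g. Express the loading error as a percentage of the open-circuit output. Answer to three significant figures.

The divider's output (Thévenin) resistance is R_s‖R_g = 656.8 Ω.
Fractional drop under load = R_th/(R_th + R_L) = 656.8 / (656.8 + 8090) = 0.07509.
So the output falls by 7.51 %.

7.51 %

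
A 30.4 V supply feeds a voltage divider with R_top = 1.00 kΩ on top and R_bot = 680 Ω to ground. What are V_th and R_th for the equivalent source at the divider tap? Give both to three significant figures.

V_th is the open-circuit tap voltage: 30.4 × 680/(1000 + 680) = 12.3 V.
With the supply zeroed, R_top and R_bot appear in parallel from the tap: R_th = R_top‖R_bot = (1000 × 680)/1680 = 405 Ω.

V_th = 12.3 V, R_th = 405 Ω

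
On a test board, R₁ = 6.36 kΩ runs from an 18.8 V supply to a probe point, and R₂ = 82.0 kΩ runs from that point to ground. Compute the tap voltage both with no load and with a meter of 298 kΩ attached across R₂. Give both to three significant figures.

Unloaded: 17.4 V; loaded: 17.1 V

Open-circuit: V = 18.8 × 82.0/(6.36 + 82.0) = 17.4 V.
With the load, R₂ becomes R₂‖R_L = 64.31 kΩ, so V = 18.8 × 64.31/70.67 = 17.1 V.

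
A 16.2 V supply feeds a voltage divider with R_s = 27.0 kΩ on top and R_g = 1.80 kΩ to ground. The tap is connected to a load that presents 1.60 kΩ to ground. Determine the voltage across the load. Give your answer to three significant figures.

V_out ≈ 0.493 V

The load sits in parallel with R_g: R_g‖R_L = (1.80 × 1.60) / (1.80 + 1.60) = 0.8471 kΩ.
V_out = 16.2 × 0.8471 / (27.0 + 0.8471) = 16.2 × 0.8471/27.85 = 0.493 V.
(Unloaded it would have been 1.01 V.)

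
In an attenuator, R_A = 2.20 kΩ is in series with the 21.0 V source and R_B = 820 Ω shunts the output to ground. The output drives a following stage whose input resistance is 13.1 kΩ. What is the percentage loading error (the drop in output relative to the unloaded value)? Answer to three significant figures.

The divider's output (Thévenin) resistance is R_A‖R_B = 597.4 Ω.
Fractional drop under load = R_th/(R_th + R_L) = 597.4 / (597.4 + 13100) = 0.04361.
So the output falls by 4.36 %.

4.36 %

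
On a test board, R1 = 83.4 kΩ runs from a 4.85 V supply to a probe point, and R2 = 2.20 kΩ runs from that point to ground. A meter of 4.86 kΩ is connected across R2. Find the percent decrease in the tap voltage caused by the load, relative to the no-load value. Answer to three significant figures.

Unloaded V = 4.85 × 2.20/85.60 = 0.1246 V.
Loaded: R2‖R_L = 1.514 kΩ, giving V = 4.85 × 1.514/84.91 = 0.08650 V.
Drop = (0.1246 − 0.08650) / 0.1246 = 30.6 %.

30.6 %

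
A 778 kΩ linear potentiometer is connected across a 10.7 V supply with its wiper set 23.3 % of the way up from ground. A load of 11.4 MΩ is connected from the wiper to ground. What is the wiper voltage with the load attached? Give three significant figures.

V ≈ 2.46 V

The wiper splits the pot into (1−α)R = 596.7 kΩ above and αR = 181.3 kΩ below.
Lower section ‖ load = 178.4 kΩ.
V_wiper = 10.7 × 178.4/(596.7 + 178.4) = 2.46 V.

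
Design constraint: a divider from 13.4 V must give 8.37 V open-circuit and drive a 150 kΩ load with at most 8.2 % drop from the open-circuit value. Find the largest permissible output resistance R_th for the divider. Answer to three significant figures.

Loading drop = R_th/(R_th + R_L) ≤ 0.0820, so R_th ≤ R_L · ε/(1−ε) = 150 kΩ × 0.0820/0.9180 = 13.4 kΩ.

R_th ≤ 13.4 kΩ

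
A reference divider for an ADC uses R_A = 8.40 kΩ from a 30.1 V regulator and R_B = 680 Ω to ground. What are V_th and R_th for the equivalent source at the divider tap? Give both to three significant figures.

V_th = 2.25 V, R_th = 629 Ω

V_th is the open-circuit tap voltage: 30.1 × 680/(8400 + 680) = 2.25 V.
With the supply zeroed, R_A and R_B appear in parallel from the tap: R_th = R_A‖R_B = (8400 × 680)/9080 = 629 Ω.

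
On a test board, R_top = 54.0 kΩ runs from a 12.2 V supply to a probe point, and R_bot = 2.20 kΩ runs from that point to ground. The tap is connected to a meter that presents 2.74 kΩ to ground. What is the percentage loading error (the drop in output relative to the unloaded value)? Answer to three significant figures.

43.6 %

Unloaded V = 12.2 × 2.20/56.20 = 0.4776 V.
Loaded: R_bot‖R_L = 1.220 kΩ, giving V = 12.2 × 1.220/55.22 = 0.2696 V.
Drop = (0.4776 − 0.2696) / 0.4776 = 43.6 %.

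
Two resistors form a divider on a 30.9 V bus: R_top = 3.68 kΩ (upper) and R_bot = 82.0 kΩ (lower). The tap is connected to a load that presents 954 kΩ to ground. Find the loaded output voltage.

V_out ≈ 29.5 V

The load sits in parallel with R_bot: R_bot‖R_L = (82.0 × 954) / (82.0 + 954) = 75.51 kΩ.
V_out = 30.9 × 75.51 / (3.68 + 75.51) = 30.9 × 75.51/79.19 = 29.5 V.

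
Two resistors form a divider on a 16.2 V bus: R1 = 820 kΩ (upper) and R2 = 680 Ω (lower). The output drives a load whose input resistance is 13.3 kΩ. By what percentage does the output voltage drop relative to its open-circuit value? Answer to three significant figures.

The divider's output (Thévenin) resistance is R1‖R2 = 679.4 Ω.
Fractional drop under load = R_th/(R_th + R_L) = 679.4 / (679.4 + 13300) = 0.04860.
So the output falls by 4.86 %.

4.86 %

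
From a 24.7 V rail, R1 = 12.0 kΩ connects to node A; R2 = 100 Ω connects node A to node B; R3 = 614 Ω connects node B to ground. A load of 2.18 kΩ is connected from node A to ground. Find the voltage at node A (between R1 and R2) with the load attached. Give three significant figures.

Below node A the series string R2+R3 = 714.0 Ω sits in parallel with the 2180 Ω load: 537.8 Ω.
V_A = 24.7 × 537.8/(12000 + 537.8) = 1.06 V.

V ≈ 1.06 V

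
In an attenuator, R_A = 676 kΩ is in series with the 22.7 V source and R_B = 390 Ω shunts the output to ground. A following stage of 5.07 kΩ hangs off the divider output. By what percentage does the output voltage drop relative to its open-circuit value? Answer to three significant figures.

7.14 %

The divider's output (Thévenin) resistance is R_A‖R_B = 389.8 Ω.
Fractional drop under load = R_th/(R_th + R_L) = 389.8 / (389.8 + 5070) = 0.07139.
So the output falls by 7.14 %.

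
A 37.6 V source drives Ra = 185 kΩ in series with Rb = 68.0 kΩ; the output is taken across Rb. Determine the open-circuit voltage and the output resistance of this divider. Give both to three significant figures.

V_th = 10.1 V, R_th = 49.7 kΩ

V_th is the open-circuit tap voltage: 37.6 × 68.0/(185 + 68.0) = 10.1 V.
With the supply zeroed, Ra and Rb appear in parallel from the tap: R_th = Ra‖Rb = (185 × 68.0)/253.0 = 49.7 kΩ.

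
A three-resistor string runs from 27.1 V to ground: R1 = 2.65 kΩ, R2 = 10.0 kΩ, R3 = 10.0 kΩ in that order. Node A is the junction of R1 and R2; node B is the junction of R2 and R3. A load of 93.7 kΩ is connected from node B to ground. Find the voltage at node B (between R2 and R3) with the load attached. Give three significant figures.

At node B, R3 is in parallel with the load: R3‖R_L = 9.036 kΩ.
Below node A the resistance is R2 + (R3‖R_L) = 19.04 kΩ, so V_A = 27.1 × 19.04/21.69 = 23.79 V.
Then V_B = V_A × (R3‖R_L)/(R2 + R3‖R_L) = 23.79 × 9.036/19.04 = 11.3 V.

V ≈ 11.3 V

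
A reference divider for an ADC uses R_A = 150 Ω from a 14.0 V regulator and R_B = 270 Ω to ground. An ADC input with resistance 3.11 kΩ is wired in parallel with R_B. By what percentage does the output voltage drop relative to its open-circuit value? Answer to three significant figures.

The divider's output (Thévenin) resistance is R_A‖R_B = 96.43 Ω.
Fractional drop under load = R_th/(R_th + R_L) = 96.43 / (96.43 + 3110) = 0.03007.
So the output falls by 3.01 %.

3.01 %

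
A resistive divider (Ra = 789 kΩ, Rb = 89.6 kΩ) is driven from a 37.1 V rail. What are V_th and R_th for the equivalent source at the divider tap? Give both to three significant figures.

V_th is the open-circuit tap voltage: 37.1 × 89.6/(789 + 89.6) = 3.78 V.
With the supply zeroed, Ra and Rb appear in parallel from the tap: R_th = Ra‖Rb = (789 × 89.6)/878.6 = 80.5 kΩ.

V_th = 3.78 V, R_th = 80.5 kΩ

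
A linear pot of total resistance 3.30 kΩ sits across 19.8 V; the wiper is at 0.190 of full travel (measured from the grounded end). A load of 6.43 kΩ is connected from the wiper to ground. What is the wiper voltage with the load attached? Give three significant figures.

The wiper splits the pot into (1−α)R = 2673 Ω above and αR = 627.0 Ω below.
Lower section ‖ load = 571.3 Ω.
V_wiper = 19.8 × 571.3/(2673 + 571.3) = 3.49 V.

V ≈ 3.49 V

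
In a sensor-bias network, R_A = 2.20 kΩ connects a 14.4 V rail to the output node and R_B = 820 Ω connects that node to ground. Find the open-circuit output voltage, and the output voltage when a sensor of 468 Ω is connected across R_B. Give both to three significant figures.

Unloaded: 3.91 V; loaded: 1.72 V

Open-circuit: V = 14.4 × 820/(2200 + 820) = 3.91 V.
With the load, R_B becomes R_B‖R_L = 298.0 Ω, so V = 14.4 × 298.0/2498 = 1.72 V.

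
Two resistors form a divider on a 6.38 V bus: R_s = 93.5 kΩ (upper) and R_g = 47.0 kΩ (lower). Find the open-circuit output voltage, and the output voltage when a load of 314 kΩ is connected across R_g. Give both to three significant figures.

Unloaded: 2.13 V; loaded: 1.94 V

Open-circuit: V = 6.38 × 47.0/(93.5 + 47.0) = 2.13 V.
With the load, R_g becomes R_g‖R_L = 40.88 kΩ, so V = 6.38 × 40.88/134.4 = 1.94 V.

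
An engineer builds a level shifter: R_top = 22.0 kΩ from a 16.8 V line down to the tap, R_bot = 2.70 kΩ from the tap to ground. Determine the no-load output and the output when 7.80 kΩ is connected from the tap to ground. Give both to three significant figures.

Unloaded: 1.84 V; loaded: 1.40 V

Open-circuit: V = 16.8 × 2.70/(22.0 + 2.70) = 1.84 V.
With the load, R_bot becomes R_bot‖R_L = 2.006 kΩ, so V = 16.8 × 2.006/24.01 = 1.40 V.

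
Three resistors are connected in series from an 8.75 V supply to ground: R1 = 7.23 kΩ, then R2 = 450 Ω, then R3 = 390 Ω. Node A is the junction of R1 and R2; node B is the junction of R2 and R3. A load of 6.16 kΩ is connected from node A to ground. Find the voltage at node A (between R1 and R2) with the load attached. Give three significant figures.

V ≈ 0.812 V

Below node A the series string R2+R3 = 840.0 Ω sits in parallel with the 6160 Ω load: 739.2 Ω.
V_A = 8.75 × 739.2/(7230 + 739.2) = 0.812 V.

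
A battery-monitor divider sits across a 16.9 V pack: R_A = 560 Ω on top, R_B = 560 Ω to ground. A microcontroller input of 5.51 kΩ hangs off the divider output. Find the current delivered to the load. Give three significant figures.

I_L ≈ 1.46 mA

R_B‖R_L = 508.3 Ω; V_out = 16.9 × 508.3/1068 = 8.041 V.
I_L = V_out / R_L = 8.041 / 5.51 kΩ = 1.46 mA.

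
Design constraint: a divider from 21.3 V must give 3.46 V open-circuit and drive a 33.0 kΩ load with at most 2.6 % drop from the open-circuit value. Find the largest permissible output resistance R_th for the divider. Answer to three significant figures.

Loading drop = R_th/(R_th + R_L) ≤ 0.0260, so R_th ≤ R_L · ε/(1−ε) = 33.0 kΩ × 0.0260/0.9740 = 881 Ω.
(Any R1, R2 with R2/(R1+R2) = 0.162 and R1‖R2 ≤ 881 Ω will meet the spec.)

R_th ≤ 881 Ω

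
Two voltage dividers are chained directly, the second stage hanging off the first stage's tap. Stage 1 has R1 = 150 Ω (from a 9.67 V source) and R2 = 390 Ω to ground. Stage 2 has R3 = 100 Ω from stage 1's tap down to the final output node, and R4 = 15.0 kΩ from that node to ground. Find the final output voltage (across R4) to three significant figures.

Stage 2 presents R3+R4 = 15100 Ω as a load on stage 1's tap.
Stage 1's lower leg becomes R2‖(R3+R4) = 380.2 Ω, so V_mid = 9.67 × 380.2/530.2 = 6.934 V.
Stage 2 is itself unloaded: V_out = V_mid × R4/(R3+R4) = 6.934 × 15000/15100 = 6.89 V.

V_out ≈ 6.89 V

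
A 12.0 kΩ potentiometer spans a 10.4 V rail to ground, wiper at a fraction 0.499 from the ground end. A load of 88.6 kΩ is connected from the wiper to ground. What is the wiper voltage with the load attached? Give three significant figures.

The wiper splits the pot into (1−α)R = 6.012 kΩ above and αR = 5.988 kΩ below.
Lower section ‖ load = 5.609 kΩ.
V_wiper = 10.4 × 5.609/(6.012 + 5.609) = 5.02 V.

V ≈ 5.02 V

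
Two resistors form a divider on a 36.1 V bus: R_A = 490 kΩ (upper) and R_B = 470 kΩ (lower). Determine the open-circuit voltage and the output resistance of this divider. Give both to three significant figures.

V_th is the open-circuit tap voltage: 36.1 × 470/(490 + 470) = 17.7 V.
With the supply zeroed, R_A and R_B appear in parallel from the tap: R_th = R_A‖R_B = (490 × 470)/960.0 = 240 kΩ.

V_th = 17.7 V, R_th = 240 kΩ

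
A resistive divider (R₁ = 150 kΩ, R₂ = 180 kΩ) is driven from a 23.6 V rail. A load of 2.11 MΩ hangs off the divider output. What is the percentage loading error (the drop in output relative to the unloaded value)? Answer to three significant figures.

3.73 %

The divider's output (Thévenin) resistance is R₁‖R₂ = 81.82 kΩ.
Fractional drop under load = R_th/(R_th + R_L) = 81.82 / (81.82 + 2110) = 0.03733.
So the output falls by 3.73 %.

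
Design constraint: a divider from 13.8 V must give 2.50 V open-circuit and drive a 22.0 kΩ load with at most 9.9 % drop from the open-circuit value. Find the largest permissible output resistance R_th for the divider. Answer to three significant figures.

Loading drop = R_th/(R_th + R_L) ≤ 0.0990, so R_th ≤ R_L · ε/(1−ε) = 22.0 kΩ × 0.0990/0.9010 = 2.42 kΩ.

R_th ≤ 2.42 kΩ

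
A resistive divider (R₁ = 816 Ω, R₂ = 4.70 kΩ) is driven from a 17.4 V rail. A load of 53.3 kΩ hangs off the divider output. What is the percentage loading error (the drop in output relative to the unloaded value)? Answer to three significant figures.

The divider's output (Thévenin) resistance is R₁‖R₂ = 695.3 Ω.
Fractional drop under load = R_th/(R_th + R_L) = 695.3 / (695.3 + 53300) = 0.01288.
So the output falls by 1.29 %.

1.29 %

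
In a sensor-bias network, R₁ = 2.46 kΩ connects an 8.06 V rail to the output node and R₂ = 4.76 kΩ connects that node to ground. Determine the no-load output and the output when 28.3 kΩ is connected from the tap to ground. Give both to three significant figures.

Open-circuit: V = 8.06 × 4.76/(2.46 + 4.76) = 5.31 V.
With the load, R₂ becomes R₂‖R_L = 4.075 kΩ, so V = 8.06 × 4.075/6.535 = 5.03 V.

Unloaded: 5.31 V; loaded: 5.03 V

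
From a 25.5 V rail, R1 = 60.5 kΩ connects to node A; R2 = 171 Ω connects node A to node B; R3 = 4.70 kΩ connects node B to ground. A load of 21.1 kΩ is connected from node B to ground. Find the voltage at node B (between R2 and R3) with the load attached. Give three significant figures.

V ≈ 1.52 V

At node B, R3 is in parallel with the load: R3‖R_L = 3844 Ω.
Below node A the resistance is R2 + (R3‖R_L) = 4015 Ω, so V_A = 25.5 × 4015/64510 = 1.587 V.
Then V_B = V_A × (R3‖R_L)/(R2 + R3‖R_L) = 1.587 × 3844/4015 = 1.52 V.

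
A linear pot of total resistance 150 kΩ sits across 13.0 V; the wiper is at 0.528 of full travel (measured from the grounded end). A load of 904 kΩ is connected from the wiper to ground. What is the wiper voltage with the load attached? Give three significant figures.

V ≈ 6.59 V

The wiper splits the pot into (1−α)R = 70.80 kΩ above and αR = 79.20 kΩ below.
Lower section ‖ load = 72.82 kΩ.
V_wiper = 13.0 × 72.82/(70.80 + 72.82) = 6.59 V.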